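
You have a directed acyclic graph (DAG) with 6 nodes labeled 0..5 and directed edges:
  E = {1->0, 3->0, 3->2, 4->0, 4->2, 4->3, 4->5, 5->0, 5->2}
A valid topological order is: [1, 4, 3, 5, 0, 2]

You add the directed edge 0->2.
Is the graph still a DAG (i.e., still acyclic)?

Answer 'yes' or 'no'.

Answer: yes

Derivation:
Given toposort: [1, 4, 3, 5, 0, 2]
Position of 0: index 4; position of 2: index 5
New edge 0->2: forward
Forward edge: respects the existing order. Still a DAG, same toposort still valid.
Still a DAG? yes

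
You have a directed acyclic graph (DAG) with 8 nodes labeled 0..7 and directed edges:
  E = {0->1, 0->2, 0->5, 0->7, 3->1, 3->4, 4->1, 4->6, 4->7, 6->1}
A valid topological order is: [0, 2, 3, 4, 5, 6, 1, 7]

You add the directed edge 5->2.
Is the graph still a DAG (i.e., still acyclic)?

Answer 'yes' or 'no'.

Answer: yes

Derivation:
Given toposort: [0, 2, 3, 4, 5, 6, 1, 7]
Position of 5: index 4; position of 2: index 1
New edge 5->2: backward (u after v in old order)
Backward edge: old toposort is now invalid. Check if this creates a cycle.
Does 2 already reach 5? Reachable from 2: [2]. NO -> still a DAG (reorder needed).
Still a DAG? yes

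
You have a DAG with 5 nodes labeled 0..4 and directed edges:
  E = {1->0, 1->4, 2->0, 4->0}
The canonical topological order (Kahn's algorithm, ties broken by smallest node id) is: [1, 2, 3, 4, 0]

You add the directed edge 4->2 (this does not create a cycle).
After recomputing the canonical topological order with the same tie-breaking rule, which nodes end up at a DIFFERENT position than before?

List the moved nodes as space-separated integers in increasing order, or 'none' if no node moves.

Old toposort: [1, 2, 3, 4, 0]
Added edge 4->2
Recompute Kahn (smallest-id tiebreak):
  initial in-degrees: [3, 0, 1, 0, 1]
  ready (indeg=0): [1, 3]
  pop 1: indeg[0]->2; indeg[4]->0 | ready=[3, 4] | order so far=[1]
  pop 3: no out-edges | ready=[4] | order so far=[1, 3]
  pop 4: indeg[0]->1; indeg[2]->0 | ready=[2] | order so far=[1, 3, 4]
  pop 2: indeg[0]->0 | ready=[0] | order so far=[1, 3, 4, 2]
  pop 0: no out-edges | ready=[] | order so far=[1, 3, 4, 2, 0]
New canonical toposort: [1, 3, 4, 2, 0]
Compare positions:
  Node 0: index 4 -> 4 (same)
  Node 1: index 0 -> 0 (same)
  Node 2: index 1 -> 3 (moved)
  Node 3: index 2 -> 1 (moved)
  Node 4: index 3 -> 2 (moved)
Nodes that changed position: 2 3 4

Answer: 2 3 4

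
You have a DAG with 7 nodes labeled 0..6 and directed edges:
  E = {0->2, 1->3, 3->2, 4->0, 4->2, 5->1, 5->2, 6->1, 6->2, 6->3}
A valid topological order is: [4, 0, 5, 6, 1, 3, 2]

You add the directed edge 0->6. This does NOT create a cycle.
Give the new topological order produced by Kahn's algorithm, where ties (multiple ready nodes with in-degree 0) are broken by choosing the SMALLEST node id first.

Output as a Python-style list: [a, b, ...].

Old toposort: [4, 0, 5, 6, 1, 3, 2]
Added edge: 0->6
Position of 0 (1) < position of 6 (3). Old order still valid.
Run Kahn's algorithm (break ties by smallest node id):
  initial in-degrees: [1, 2, 5, 2, 0, 0, 1]
  ready (indeg=0): [4, 5]
  pop 4: indeg[0]->0; indeg[2]->4 | ready=[0, 5] | order so far=[4]
  pop 0: indeg[2]->3; indeg[6]->0 | ready=[5, 6] | order so far=[4, 0]
  pop 5: indeg[1]->1; indeg[2]->2 | ready=[6] | order so far=[4, 0, 5]
  pop 6: indeg[1]->0; indeg[2]->1; indeg[3]->1 | ready=[1] | order so far=[4, 0, 5, 6]
  pop 1: indeg[3]->0 | ready=[3] | order so far=[4, 0, 5, 6, 1]
  pop 3: indeg[2]->0 | ready=[2] | order so far=[4, 0, 5, 6, 1, 3]
  pop 2: no out-edges | ready=[] | order so far=[4, 0, 5, 6, 1, 3, 2]
  Result: [4, 0, 5, 6, 1, 3, 2]

Answer: [4, 0, 5, 6, 1, 3, 2]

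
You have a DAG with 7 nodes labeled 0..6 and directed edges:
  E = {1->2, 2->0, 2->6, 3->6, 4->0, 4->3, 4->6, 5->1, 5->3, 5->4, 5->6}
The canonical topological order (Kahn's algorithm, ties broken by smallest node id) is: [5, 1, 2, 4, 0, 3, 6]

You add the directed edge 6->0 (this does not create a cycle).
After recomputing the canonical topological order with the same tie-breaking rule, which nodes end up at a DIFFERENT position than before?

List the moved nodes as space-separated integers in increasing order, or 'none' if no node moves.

Old toposort: [5, 1, 2, 4, 0, 3, 6]
Added edge 6->0
Recompute Kahn (smallest-id tiebreak):
  initial in-degrees: [3, 1, 1, 2, 1, 0, 4]
  ready (indeg=0): [5]
  pop 5: indeg[1]->0; indeg[3]->1; indeg[4]->0; indeg[6]->3 | ready=[1, 4] | order so far=[5]
  pop 1: indeg[2]->0 | ready=[2, 4] | order so far=[5, 1]
  pop 2: indeg[0]->2; indeg[6]->2 | ready=[4] | order so far=[5, 1, 2]
  pop 4: indeg[0]->1; indeg[3]->0; indeg[6]->1 | ready=[3] | order so far=[5, 1, 2, 4]
  pop 3: indeg[6]->0 | ready=[6] | order so far=[5, 1, 2, 4, 3]
  pop 6: indeg[0]->0 | ready=[0] | order so far=[5, 1, 2, 4, 3, 6]
  pop 0: no out-edges | ready=[] | order so far=[5, 1, 2, 4, 3, 6, 0]
New canonical toposort: [5, 1, 2, 4, 3, 6, 0]
Compare positions:
  Node 0: index 4 -> 6 (moved)
  Node 1: index 1 -> 1 (same)
  Node 2: index 2 -> 2 (same)
  Node 3: index 5 -> 4 (moved)
  Node 4: index 3 -> 3 (same)
  Node 5: index 0 -> 0 (same)
  Node 6: index 6 -> 5 (moved)
Nodes that changed position: 0 3 6

Answer: 0 3 6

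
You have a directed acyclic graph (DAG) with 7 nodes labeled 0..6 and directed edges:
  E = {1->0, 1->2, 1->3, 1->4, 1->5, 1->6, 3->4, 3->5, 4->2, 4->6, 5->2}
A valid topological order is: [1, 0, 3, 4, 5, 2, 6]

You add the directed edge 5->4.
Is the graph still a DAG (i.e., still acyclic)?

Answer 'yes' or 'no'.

Given toposort: [1, 0, 3, 4, 5, 2, 6]
Position of 5: index 4; position of 4: index 3
New edge 5->4: backward (u after v in old order)
Backward edge: old toposort is now invalid. Check if this creates a cycle.
Does 4 already reach 5? Reachable from 4: [2, 4, 6]. NO -> still a DAG (reorder needed).
Still a DAG? yes

Answer: yes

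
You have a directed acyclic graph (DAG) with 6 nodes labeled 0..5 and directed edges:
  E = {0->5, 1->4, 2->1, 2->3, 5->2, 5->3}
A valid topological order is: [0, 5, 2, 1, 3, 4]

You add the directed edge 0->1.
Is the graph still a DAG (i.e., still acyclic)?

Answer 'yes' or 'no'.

Answer: yes

Derivation:
Given toposort: [0, 5, 2, 1, 3, 4]
Position of 0: index 0; position of 1: index 3
New edge 0->1: forward
Forward edge: respects the existing order. Still a DAG, same toposort still valid.
Still a DAG? yes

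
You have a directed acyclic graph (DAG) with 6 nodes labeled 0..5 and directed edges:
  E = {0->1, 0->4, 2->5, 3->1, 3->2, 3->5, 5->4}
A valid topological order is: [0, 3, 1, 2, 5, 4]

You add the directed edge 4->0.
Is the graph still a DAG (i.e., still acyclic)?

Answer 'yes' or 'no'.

Given toposort: [0, 3, 1, 2, 5, 4]
Position of 4: index 5; position of 0: index 0
New edge 4->0: backward (u after v in old order)
Backward edge: old toposort is now invalid. Check if this creates a cycle.
Does 0 already reach 4? Reachable from 0: [0, 1, 4]. YES -> cycle!
Still a DAG? no

Answer: no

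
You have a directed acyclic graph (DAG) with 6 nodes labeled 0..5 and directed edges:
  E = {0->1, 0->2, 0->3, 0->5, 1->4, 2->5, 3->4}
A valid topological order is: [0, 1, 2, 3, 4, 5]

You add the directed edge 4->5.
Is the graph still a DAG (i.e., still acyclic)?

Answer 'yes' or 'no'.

Answer: yes

Derivation:
Given toposort: [0, 1, 2, 3, 4, 5]
Position of 4: index 4; position of 5: index 5
New edge 4->5: forward
Forward edge: respects the existing order. Still a DAG, same toposort still valid.
Still a DAG? yes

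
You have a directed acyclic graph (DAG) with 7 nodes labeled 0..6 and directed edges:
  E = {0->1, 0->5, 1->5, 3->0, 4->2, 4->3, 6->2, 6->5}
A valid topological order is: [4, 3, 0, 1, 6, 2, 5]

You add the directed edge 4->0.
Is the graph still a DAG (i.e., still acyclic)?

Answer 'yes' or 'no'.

Given toposort: [4, 3, 0, 1, 6, 2, 5]
Position of 4: index 0; position of 0: index 2
New edge 4->0: forward
Forward edge: respects the existing order. Still a DAG, same toposort still valid.
Still a DAG? yes

Answer: yes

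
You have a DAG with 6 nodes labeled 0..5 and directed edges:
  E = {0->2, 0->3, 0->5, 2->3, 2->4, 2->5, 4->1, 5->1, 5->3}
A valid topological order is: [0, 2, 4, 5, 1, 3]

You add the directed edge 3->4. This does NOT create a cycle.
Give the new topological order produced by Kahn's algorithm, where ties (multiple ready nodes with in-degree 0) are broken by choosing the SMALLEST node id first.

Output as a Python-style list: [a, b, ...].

Answer: [0, 2, 5, 3, 4, 1]

Derivation:
Old toposort: [0, 2, 4, 5, 1, 3]
Added edge: 3->4
Position of 3 (5) > position of 4 (2). Must reorder: 3 must now come before 4.
Run Kahn's algorithm (break ties by smallest node id):
  initial in-degrees: [0, 2, 1, 3, 2, 2]
  ready (indeg=0): [0]
  pop 0: indeg[2]->0; indeg[3]->2; indeg[5]->1 | ready=[2] | order so far=[0]
  pop 2: indeg[3]->1; indeg[4]->1; indeg[5]->0 | ready=[5] | order so far=[0, 2]
  pop 5: indeg[1]->1; indeg[3]->0 | ready=[3] | order so far=[0, 2, 5]
  pop 3: indeg[4]->0 | ready=[4] | order so far=[0, 2, 5, 3]
  pop 4: indeg[1]->0 | ready=[1] | order so far=[0, 2, 5, 3, 4]
  pop 1: no out-edges | ready=[] | order so far=[0, 2, 5, 3, 4, 1]
  Result: [0, 2, 5, 3, 4, 1]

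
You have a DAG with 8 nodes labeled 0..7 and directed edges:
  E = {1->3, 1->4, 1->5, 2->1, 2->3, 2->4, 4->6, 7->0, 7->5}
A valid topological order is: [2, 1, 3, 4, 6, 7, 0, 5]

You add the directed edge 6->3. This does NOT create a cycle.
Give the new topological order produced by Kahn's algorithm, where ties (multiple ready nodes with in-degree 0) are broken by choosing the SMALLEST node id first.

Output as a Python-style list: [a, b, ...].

Answer: [2, 1, 4, 6, 3, 7, 0, 5]

Derivation:
Old toposort: [2, 1, 3, 4, 6, 7, 0, 5]
Added edge: 6->3
Position of 6 (4) > position of 3 (2). Must reorder: 6 must now come before 3.
Run Kahn's algorithm (break ties by smallest node id):
  initial in-degrees: [1, 1, 0, 3, 2, 2, 1, 0]
  ready (indeg=0): [2, 7]
  pop 2: indeg[1]->0; indeg[3]->2; indeg[4]->1 | ready=[1, 7] | order so far=[2]
  pop 1: indeg[3]->1; indeg[4]->0; indeg[5]->1 | ready=[4, 7] | order so far=[2, 1]
  pop 4: indeg[6]->0 | ready=[6, 7] | order so far=[2, 1, 4]
  pop 6: indeg[3]->0 | ready=[3, 7] | order so far=[2, 1, 4, 6]
  pop 3: no out-edges | ready=[7] | order so far=[2, 1, 4, 6, 3]
  pop 7: indeg[0]->0; indeg[5]->0 | ready=[0, 5] | order so far=[2, 1, 4, 6, 3, 7]
  pop 0: no out-edges | ready=[5] | order so far=[2, 1, 4, 6, 3, 7, 0]
  pop 5: no out-edges | ready=[] | order so far=[2, 1, 4, 6, 3, 7, 0, 5]
  Result: [2, 1, 4, 6, 3, 7, 0, 5]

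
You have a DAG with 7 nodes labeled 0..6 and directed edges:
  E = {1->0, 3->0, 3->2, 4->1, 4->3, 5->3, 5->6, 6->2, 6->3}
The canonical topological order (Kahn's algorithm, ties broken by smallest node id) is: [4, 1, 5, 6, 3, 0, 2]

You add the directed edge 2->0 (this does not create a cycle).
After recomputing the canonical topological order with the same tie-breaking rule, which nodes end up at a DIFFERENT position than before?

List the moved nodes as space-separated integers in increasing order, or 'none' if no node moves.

Old toposort: [4, 1, 5, 6, 3, 0, 2]
Added edge 2->0
Recompute Kahn (smallest-id tiebreak):
  initial in-degrees: [3, 1, 2, 3, 0, 0, 1]
  ready (indeg=0): [4, 5]
  pop 4: indeg[1]->0; indeg[3]->2 | ready=[1, 5] | order so far=[4]
  pop 1: indeg[0]->2 | ready=[5] | order so far=[4, 1]
  pop 5: indeg[3]->1; indeg[6]->0 | ready=[6] | order so far=[4, 1, 5]
  pop 6: indeg[2]->1; indeg[3]->0 | ready=[3] | order so far=[4, 1, 5, 6]
  pop 3: indeg[0]->1; indeg[2]->0 | ready=[2] | order so far=[4, 1, 5, 6, 3]
  pop 2: indeg[0]->0 | ready=[0] | order so far=[4, 1, 5, 6, 3, 2]
  pop 0: no out-edges | ready=[] | order so far=[4, 1, 5, 6, 3, 2, 0]
New canonical toposort: [4, 1, 5, 6, 3, 2, 0]
Compare positions:
  Node 0: index 5 -> 6 (moved)
  Node 1: index 1 -> 1 (same)
  Node 2: index 6 -> 5 (moved)
  Node 3: index 4 -> 4 (same)
  Node 4: index 0 -> 0 (same)
  Node 5: index 2 -> 2 (same)
  Node 6: index 3 -> 3 (same)
Nodes that changed position: 0 2

Answer: 0 2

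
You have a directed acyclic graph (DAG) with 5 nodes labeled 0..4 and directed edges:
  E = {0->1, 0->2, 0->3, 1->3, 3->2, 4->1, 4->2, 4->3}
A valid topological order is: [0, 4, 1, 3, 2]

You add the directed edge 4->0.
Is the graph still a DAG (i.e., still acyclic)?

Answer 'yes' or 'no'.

Given toposort: [0, 4, 1, 3, 2]
Position of 4: index 1; position of 0: index 0
New edge 4->0: backward (u after v in old order)
Backward edge: old toposort is now invalid. Check if this creates a cycle.
Does 0 already reach 4? Reachable from 0: [0, 1, 2, 3]. NO -> still a DAG (reorder needed).
Still a DAG? yes

Answer: yes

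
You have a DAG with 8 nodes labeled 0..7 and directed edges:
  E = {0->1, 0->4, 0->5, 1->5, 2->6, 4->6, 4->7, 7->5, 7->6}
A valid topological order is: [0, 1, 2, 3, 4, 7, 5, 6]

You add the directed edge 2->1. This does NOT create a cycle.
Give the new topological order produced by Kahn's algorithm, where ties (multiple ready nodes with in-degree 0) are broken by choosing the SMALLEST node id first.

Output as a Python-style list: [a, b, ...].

Answer: [0, 2, 1, 3, 4, 7, 5, 6]

Derivation:
Old toposort: [0, 1, 2, 3, 4, 7, 5, 6]
Added edge: 2->1
Position of 2 (2) > position of 1 (1). Must reorder: 2 must now come before 1.
Run Kahn's algorithm (break ties by smallest node id):
  initial in-degrees: [0, 2, 0, 0, 1, 3, 3, 1]
  ready (indeg=0): [0, 2, 3]
  pop 0: indeg[1]->1; indeg[4]->0; indeg[5]->2 | ready=[2, 3, 4] | order so far=[0]
  pop 2: indeg[1]->0; indeg[6]->2 | ready=[1, 3, 4] | order so far=[0, 2]
  pop 1: indeg[5]->1 | ready=[3, 4] | order so far=[0, 2, 1]
  pop 3: no out-edges | ready=[4] | order so far=[0, 2, 1, 3]
  pop 4: indeg[6]->1; indeg[7]->0 | ready=[7] | order so far=[0, 2, 1, 3, 4]
  pop 7: indeg[5]->0; indeg[6]->0 | ready=[5, 6] | order so far=[0, 2, 1, 3, 4, 7]
  pop 5: no out-edges | ready=[6] | order so far=[0, 2, 1, 3, 4, 7, 5]
  pop 6: no out-edges | ready=[] | order so far=[0, 2, 1, 3, 4, 7, 5, 6]
  Result: [0, 2, 1, 3, 4, 7, 5, 6]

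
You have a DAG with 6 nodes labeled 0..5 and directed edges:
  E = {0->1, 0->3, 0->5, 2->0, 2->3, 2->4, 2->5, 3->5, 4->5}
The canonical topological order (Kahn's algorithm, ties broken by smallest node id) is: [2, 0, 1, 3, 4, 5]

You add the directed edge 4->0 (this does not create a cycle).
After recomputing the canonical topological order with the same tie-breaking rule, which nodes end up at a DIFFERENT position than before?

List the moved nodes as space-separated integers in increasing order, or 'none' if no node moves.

Old toposort: [2, 0, 1, 3, 4, 5]
Added edge 4->0
Recompute Kahn (smallest-id tiebreak):
  initial in-degrees: [2, 1, 0, 2, 1, 4]
  ready (indeg=0): [2]
  pop 2: indeg[0]->1; indeg[3]->1; indeg[4]->0; indeg[5]->3 | ready=[4] | order so far=[2]
  pop 4: indeg[0]->0; indeg[5]->2 | ready=[0] | order so far=[2, 4]
  pop 0: indeg[1]->0; indeg[3]->0; indeg[5]->1 | ready=[1, 3] | order so far=[2, 4, 0]
  pop 1: no out-edges | ready=[3] | order so far=[2, 4, 0, 1]
  pop 3: indeg[5]->0 | ready=[5] | order so far=[2, 4, 0, 1, 3]
  pop 5: no out-edges | ready=[] | order so far=[2, 4, 0, 1, 3, 5]
New canonical toposort: [2, 4, 0, 1, 3, 5]
Compare positions:
  Node 0: index 1 -> 2 (moved)
  Node 1: index 2 -> 3 (moved)
  Node 2: index 0 -> 0 (same)
  Node 3: index 3 -> 4 (moved)
  Node 4: index 4 -> 1 (moved)
  Node 5: index 5 -> 5 (same)
Nodes that changed position: 0 1 3 4

Answer: 0 1 3 4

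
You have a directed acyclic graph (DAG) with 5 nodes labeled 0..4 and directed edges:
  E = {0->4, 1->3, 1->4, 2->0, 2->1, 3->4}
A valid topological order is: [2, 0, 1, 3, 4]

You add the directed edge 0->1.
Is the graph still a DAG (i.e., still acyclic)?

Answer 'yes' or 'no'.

Answer: yes

Derivation:
Given toposort: [2, 0, 1, 3, 4]
Position of 0: index 1; position of 1: index 2
New edge 0->1: forward
Forward edge: respects the existing order. Still a DAG, same toposort still valid.
Still a DAG? yes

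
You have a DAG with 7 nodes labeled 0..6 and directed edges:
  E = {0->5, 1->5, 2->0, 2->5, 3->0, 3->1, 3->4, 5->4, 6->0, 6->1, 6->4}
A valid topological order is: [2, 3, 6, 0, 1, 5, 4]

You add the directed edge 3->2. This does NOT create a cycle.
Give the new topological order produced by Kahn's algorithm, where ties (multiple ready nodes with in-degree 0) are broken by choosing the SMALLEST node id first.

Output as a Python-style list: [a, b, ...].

Answer: [3, 2, 6, 0, 1, 5, 4]

Derivation:
Old toposort: [2, 3, 6, 0, 1, 5, 4]
Added edge: 3->2
Position of 3 (1) > position of 2 (0). Must reorder: 3 must now come before 2.
Run Kahn's algorithm (break ties by smallest node id):
  initial in-degrees: [3, 2, 1, 0, 3, 3, 0]
  ready (indeg=0): [3, 6]
  pop 3: indeg[0]->2; indeg[1]->1; indeg[2]->0; indeg[4]->2 | ready=[2, 6] | order so far=[3]
  pop 2: indeg[0]->1; indeg[5]->2 | ready=[6] | order so far=[3, 2]
  pop 6: indeg[0]->0; indeg[1]->0; indeg[4]->1 | ready=[0, 1] | order so far=[3, 2, 6]
  pop 0: indeg[5]->1 | ready=[1] | order so far=[3, 2, 6, 0]
  pop 1: indeg[5]->0 | ready=[5] | order so far=[3, 2, 6, 0, 1]
  pop 5: indeg[4]->0 | ready=[4] | order so far=[3, 2, 6, 0, 1, 5]
  pop 4: no out-edges | ready=[] | order so far=[3, 2, 6, 0, 1, 5, 4]
  Result: [3, 2, 6, 0, 1, 5, 4]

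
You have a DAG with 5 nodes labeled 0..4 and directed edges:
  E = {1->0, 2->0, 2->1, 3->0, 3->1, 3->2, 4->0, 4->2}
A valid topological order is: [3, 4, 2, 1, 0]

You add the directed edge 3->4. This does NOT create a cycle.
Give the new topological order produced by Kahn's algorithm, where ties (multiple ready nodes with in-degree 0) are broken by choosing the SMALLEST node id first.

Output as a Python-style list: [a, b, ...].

Answer: [3, 4, 2, 1, 0]

Derivation:
Old toposort: [3, 4, 2, 1, 0]
Added edge: 3->4
Position of 3 (0) < position of 4 (1). Old order still valid.
Run Kahn's algorithm (break ties by smallest node id):
  initial in-degrees: [4, 2, 2, 0, 1]
  ready (indeg=0): [3]
  pop 3: indeg[0]->3; indeg[1]->1; indeg[2]->1; indeg[4]->0 | ready=[4] | order so far=[3]
  pop 4: indeg[0]->2; indeg[2]->0 | ready=[2] | order so far=[3, 4]
  pop 2: indeg[0]->1; indeg[1]->0 | ready=[1] | order so far=[3, 4, 2]
  pop 1: indeg[0]->0 | ready=[0] | order so far=[3, 4, 2, 1]
  pop 0: no out-edges | ready=[] | order so far=[3, 4, 2, 1, 0]
  Result: [3, 4, 2, 1, 0]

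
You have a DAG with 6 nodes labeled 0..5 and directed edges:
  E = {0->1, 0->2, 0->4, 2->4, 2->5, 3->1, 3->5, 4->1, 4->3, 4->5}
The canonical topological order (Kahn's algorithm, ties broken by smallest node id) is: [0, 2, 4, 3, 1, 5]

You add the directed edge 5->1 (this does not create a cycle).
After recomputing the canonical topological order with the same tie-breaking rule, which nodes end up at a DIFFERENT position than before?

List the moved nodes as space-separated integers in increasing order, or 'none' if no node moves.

Answer: 1 5

Derivation:
Old toposort: [0, 2, 4, 3, 1, 5]
Added edge 5->1
Recompute Kahn (smallest-id tiebreak):
  initial in-degrees: [0, 4, 1, 1, 2, 3]
  ready (indeg=0): [0]
  pop 0: indeg[1]->3; indeg[2]->0; indeg[4]->1 | ready=[2] | order so far=[0]
  pop 2: indeg[4]->0; indeg[5]->2 | ready=[4] | order so far=[0, 2]
  pop 4: indeg[1]->2; indeg[3]->0; indeg[5]->1 | ready=[3] | order so far=[0, 2, 4]
  pop 3: indeg[1]->1; indeg[5]->0 | ready=[5] | order so far=[0, 2, 4, 3]
  pop 5: indeg[1]->0 | ready=[1] | order so far=[0, 2, 4, 3, 5]
  pop 1: no out-edges | ready=[] | order so far=[0, 2, 4, 3, 5, 1]
New canonical toposort: [0, 2, 4, 3, 5, 1]
Compare positions:
  Node 0: index 0 -> 0 (same)
  Node 1: index 4 -> 5 (moved)
  Node 2: index 1 -> 1 (same)
  Node 3: index 3 -> 3 (same)
  Node 4: index 2 -> 2 (same)
  Node 5: index 5 -> 4 (moved)
Nodes that changed position: 1 5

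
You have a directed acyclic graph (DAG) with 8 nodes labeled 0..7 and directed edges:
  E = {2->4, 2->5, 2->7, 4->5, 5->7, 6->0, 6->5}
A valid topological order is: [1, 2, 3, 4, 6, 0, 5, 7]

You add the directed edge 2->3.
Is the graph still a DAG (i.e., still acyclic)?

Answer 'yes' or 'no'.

Given toposort: [1, 2, 3, 4, 6, 0, 5, 7]
Position of 2: index 1; position of 3: index 2
New edge 2->3: forward
Forward edge: respects the existing order. Still a DAG, same toposort still valid.
Still a DAG? yes

Answer: yes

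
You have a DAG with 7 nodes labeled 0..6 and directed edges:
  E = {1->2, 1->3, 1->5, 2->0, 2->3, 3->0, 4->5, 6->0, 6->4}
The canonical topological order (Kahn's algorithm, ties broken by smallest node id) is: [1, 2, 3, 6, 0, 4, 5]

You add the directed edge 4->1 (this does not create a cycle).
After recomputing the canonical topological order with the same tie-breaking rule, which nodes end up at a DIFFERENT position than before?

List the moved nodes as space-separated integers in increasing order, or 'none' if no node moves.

Answer: 0 1 2 3 4 6

Derivation:
Old toposort: [1, 2, 3, 6, 0, 4, 5]
Added edge 4->1
Recompute Kahn (smallest-id tiebreak):
  initial in-degrees: [3, 1, 1, 2, 1, 2, 0]
  ready (indeg=0): [6]
  pop 6: indeg[0]->2; indeg[4]->0 | ready=[4] | order so far=[6]
  pop 4: indeg[1]->0; indeg[5]->1 | ready=[1] | order so far=[6, 4]
  pop 1: indeg[2]->0; indeg[3]->1; indeg[5]->0 | ready=[2, 5] | order so far=[6, 4, 1]
  pop 2: indeg[0]->1; indeg[3]->0 | ready=[3, 5] | order so far=[6, 4, 1, 2]
  pop 3: indeg[0]->0 | ready=[0, 5] | order so far=[6, 4, 1, 2, 3]
  pop 0: no out-edges | ready=[5] | order so far=[6, 4, 1, 2, 3, 0]
  pop 5: no out-edges | ready=[] | order so far=[6, 4, 1, 2, 3, 0, 5]
New canonical toposort: [6, 4, 1, 2, 3, 0, 5]
Compare positions:
  Node 0: index 4 -> 5 (moved)
  Node 1: index 0 -> 2 (moved)
  Node 2: index 1 -> 3 (moved)
  Node 3: index 2 -> 4 (moved)
  Node 4: index 5 -> 1 (moved)
  Node 5: index 6 -> 6 (same)
  Node 6: index 3 -> 0 (moved)
Nodes that changed position: 0 1 2 3 4 6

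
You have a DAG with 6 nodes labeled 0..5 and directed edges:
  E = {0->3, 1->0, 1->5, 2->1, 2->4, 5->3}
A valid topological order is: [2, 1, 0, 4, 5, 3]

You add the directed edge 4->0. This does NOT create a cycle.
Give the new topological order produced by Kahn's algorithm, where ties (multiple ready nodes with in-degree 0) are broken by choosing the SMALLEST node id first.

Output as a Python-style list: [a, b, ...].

Old toposort: [2, 1, 0, 4, 5, 3]
Added edge: 4->0
Position of 4 (3) > position of 0 (2). Must reorder: 4 must now come before 0.
Run Kahn's algorithm (break ties by smallest node id):
  initial in-degrees: [2, 1, 0, 2, 1, 1]
  ready (indeg=0): [2]
  pop 2: indeg[1]->0; indeg[4]->0 | ready=[1, 4] | order so far=[2]
  pop 1: indeg[0]->1; indeg[5]->0 | ready=[4, 5] | order so far=[2, 1]
  pop 4: indeg[0]->0 | ready=[0, 5] | order so far=[2, 1, 4]
  pop 0: indeg[3]->1 | ready=[5] | order so far=[2, 1, 4, 0]
  pop 5: indeg[3]->0 | ready=[3] | order so far=[2, 1, 4, 0, 5]
  pop 3: no out-edges | ready=[] | order so far=[2, 1, 4, 0, 5, 3]
  Result: [2, 1, 4, 0, 5, 3]

Answer: [2, 1, 4, 0, 5, 3]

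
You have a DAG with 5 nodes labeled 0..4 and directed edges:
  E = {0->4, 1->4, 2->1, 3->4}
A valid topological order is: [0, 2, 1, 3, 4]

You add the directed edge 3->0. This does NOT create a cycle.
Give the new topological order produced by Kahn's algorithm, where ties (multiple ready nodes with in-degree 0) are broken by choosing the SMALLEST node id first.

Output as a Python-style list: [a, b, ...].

Old toposort: [0, 2, 1, 3, 4]
Added edge: 3->0
Position of 3 (3) > position of 0 (0). Must reorder: 3 must now come before 0.
Run Kahn's algorithm (break ties by smallest node id):
  initial in-degrees: [1, 1, 0, 0, 3]
  ready (indeg=0): [2, 3]
  pop 2: indeg[1]->0 | ready=[1, 3] | order so far=[2]
  pop 1: indeg[4]->2 | ready=[3] | order so far=[2, 1]
  pop 3: indeg[0]->0; indeg[4]->1 | ready=[0] | order so far=[2, 1, 3]
  pop 0: indeg[4]->0 | ready=[4] | order so far=[2, 1, 3, 0]
  pop 4: no out-edges | ready=[] | order so far=[2, 1, 3, 0, 4]
  Result: [2, 1, 3, 0, 4]

Answer: [2, 1, 3, 0, 4]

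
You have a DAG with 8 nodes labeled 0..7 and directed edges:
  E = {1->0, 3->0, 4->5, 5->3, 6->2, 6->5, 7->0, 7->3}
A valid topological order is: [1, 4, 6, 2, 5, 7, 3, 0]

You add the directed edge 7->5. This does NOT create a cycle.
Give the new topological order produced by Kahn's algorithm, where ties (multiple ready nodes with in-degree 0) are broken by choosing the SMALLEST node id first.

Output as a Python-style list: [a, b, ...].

Old toposort: [1, 4, 6, 2, 5, 7, 3, 0]
Added edge: 7->5
Position of 7 (5) > position of 5 (4). Must reorder: 7 must now come before 5.
Run Kahn's algorithm (break ties by smallest node id):
  initial in-degrees: [3, 0, 1, 2, 0, 3, 0, 0]
  ready (indeg=0): [1, 4, 6, 7]
  pop 1: indeg[0]->2 | ready=[4, 6, 7] | order so far=[1]
  pop 4: indeg[5]->2 | ready=[6, 7] | order so far=[1, 4]
  pop 6: indeg[2]->0; indeg[5]->1 | ready=[2, 7] | order so far=[1, 4, 6]
  pop 2: no out-edges | ready=[7] | order so far=[1, 4, 6, 2]
  pop 7: indeg[0]->1; indeg[3]->1; indeg[5]->0 | ready=[5] | order so far=[1, 4, 6, 2, 7]
  pop 5: indeg[3]->0 | ready=[3] | order so far=[1, 4, 6, 2, 7, 5]
  pop 3: indeg[0]->0 | ready=[0] | order so far=[1, 4, 6, 2, 7, 5, 3]
  pop 0: no out-edges | ready=[] | order so far=[1, 4, 6, 2, 7, 5, 3, 0]
  Result: [1, 4, 6, 2, 7, 5, 3, 0]

Answer: [1, 4, 6, 2, 7, 5, 3, 0]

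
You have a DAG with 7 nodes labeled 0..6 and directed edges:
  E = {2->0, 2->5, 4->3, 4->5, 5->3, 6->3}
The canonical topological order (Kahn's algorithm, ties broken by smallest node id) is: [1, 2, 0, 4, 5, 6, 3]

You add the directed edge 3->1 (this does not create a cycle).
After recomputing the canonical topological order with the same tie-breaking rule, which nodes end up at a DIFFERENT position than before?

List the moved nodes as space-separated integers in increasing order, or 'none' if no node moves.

Answer: 0 1 2 3 4 5 6

Derivation:
Old toposort: [1, 2, 0, 4, 5, 6, 3]
Added edge 3->1
Recompute Kahn (smallest-id tiebreak):
  initial in-degrees: [1, 1, 0, 3, 0, 2, 0]
  ready (indeg=0): [2, 4, 6]
  pop 2: indeg[0]->0; indeg[5]->1 | ready=[0, 4, 6] | order so far=[2]
  pop 0: no out-edges | ready=[4, 6] | order so far=[2, 0]
  pop 4: indeg[3]->2; indeg[5]->0 | ready=[5, 6] | order so far=[2, 0, 4]
  pop 5: indeg[3]->1 | ready=[6] | order so far=[2, 0, 4, 5]
  pop 6: indeg[3]->0 | ready=[3] | order so far=[2, 0, 4, 5, 6]
  pop 3: indeg[1]->0 | ready=[1] | order so far=[2, 0, 4, 5, 6, 3]
  pop 1: no out-edges | ready=[] | order so far=[2, 0, 4, 5, 6, 3, 1]
New canonical toposort: [2, 0, 4, 5, 6, 3, 1]
Compare positions:
  Node 0: index 2 -> 1 (moved)
  Node 1: index 0 -> 6 (moved)
  Node 2: index 1 -> 0 (moved)
  Node 3: index 6 -> 5 (moved)
  Node 4: index 3 -> 2 (moved)
  Node 5: index 4 -> 3 (moved)
  Node 6: index 5 -> 4 (moved)
Nodes that changed position: 0 1 2 3 4 5 6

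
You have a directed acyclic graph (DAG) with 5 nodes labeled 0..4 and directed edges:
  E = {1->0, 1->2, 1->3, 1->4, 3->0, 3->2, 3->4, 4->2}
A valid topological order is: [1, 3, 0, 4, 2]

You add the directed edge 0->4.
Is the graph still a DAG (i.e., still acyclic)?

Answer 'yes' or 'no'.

Answer: yes

Derivation:
Given toposort: [1, 3, 0, 4, 2]
Position of 0: index 2; position of 4: index 3
New edge 0->4: forward
Forward edge: respects the existing order. Still a DAG, same toposort still valid.
Still a DAG? yes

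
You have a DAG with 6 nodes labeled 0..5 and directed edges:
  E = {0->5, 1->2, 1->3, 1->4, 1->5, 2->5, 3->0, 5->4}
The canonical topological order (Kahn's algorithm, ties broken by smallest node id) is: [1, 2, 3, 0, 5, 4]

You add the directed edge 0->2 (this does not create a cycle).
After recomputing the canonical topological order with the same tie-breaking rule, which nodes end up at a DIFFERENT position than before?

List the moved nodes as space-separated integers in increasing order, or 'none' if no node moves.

Answer: 0 2 3

Derivation:
Old toposort: [1, 2, 3, 0, 5, 4]
Added edge 0->2
Recompute Kahn (smallest-id tiebreak):
  initial in-degrees: [1, 0, 2, 1, 2, 3]
  ready (indeg=0): [1]
  pop 1: indeg[2]->1; indeg[3]->0; indeg[4]->1; indeg[5]->2 | ready=[3] | order so far=[1]
  pop 3: indeg[0]->0 | ready=[0] | order so far=[1, 3]
  pop 0: indeg[2]->0; indeg[5]->1 | ready=[2] | order so far=[1, 3, 0]
  pop 2: indeg[5]->0 | ready=[5] | order so far=[1, 3, 0, 2]
  pop 5: indeg[4]->0 | ready=[4] | order so far=[1, 3, 0, 2, 5]
  pop 4: no out-edges | ready=[] | order so far=[1, 3, 0, 2, 5, 4]
New canonical toposort: [1, 3, 0, 2, 5, 4]
Compare positions:
  Node 0: index 3 -> 2 (moved)
  Node 1: index 0 -> 0 (same)
  Node 2: index 1 -> 3 (moved)
  Node 3: index 2 -> 1 (moved)
  Node 4: index 5 -> 5 (same)
  Node 5: index 4 -> 4 (same)
Nodes that changed position: 0 2 3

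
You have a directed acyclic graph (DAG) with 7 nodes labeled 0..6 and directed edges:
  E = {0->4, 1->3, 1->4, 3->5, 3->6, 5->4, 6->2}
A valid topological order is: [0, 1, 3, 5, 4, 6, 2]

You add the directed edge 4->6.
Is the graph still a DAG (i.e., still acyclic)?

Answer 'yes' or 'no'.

Answer: yes

Derivation:
Given toposort: [0, 1, 3, 5, 4, 6, 2]
Position of 4: index 4; position of 6: index 5
New edge 4->6: forward
Forward edge: respects the existing order. Still a DAG, same toposort still valid.
Still a DAG? yes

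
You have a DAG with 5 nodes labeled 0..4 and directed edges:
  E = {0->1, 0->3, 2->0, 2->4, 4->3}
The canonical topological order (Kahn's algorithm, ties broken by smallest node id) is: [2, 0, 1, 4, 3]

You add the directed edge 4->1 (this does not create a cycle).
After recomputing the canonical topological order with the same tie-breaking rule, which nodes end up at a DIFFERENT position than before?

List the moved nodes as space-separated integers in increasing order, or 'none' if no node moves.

Answer: 1 4

Derivation:
Old toposort: [2, 0, 1, 4, 3]
Added edge 4->1
Recompute Kahn (smallest-id tiebreak):
  initial in-degrees: [1, 2, 0, 2, 1]
  ready (indeg=0): [2]
  pop 2: indeg[0]->0; indeg[4]->0 | ready=[0, 4] | order so far=[2]
  pop 0: indeg[1]->1; indeg[3]->1 | ready=[4] | order so far=[2, 0]
  pop 4: indeg[1]->0; indeg[3]->0 | ready=[1, 3] | order so far=[2, 0, 4]
  pop 1: no out-edges | ready=[3] | order so far=[2, 0, 4, 1]
  pop 3: no out-edges | ready=[] | order so far=[2, 0, 4, 1, 3]
New canonical toposort: [2, 0, 4, 1, 3]
Compare positions:
  Node 0: index 1 -> 1 (same)
  Node 1: index 2 -> 3 (moved)
  Node 2: index 0 -> 0 (same)
  Node 3: index 4 -> 4 (same)
  Node 4: index 3 -> 2 (moved)
Nodes that changed position: 1 4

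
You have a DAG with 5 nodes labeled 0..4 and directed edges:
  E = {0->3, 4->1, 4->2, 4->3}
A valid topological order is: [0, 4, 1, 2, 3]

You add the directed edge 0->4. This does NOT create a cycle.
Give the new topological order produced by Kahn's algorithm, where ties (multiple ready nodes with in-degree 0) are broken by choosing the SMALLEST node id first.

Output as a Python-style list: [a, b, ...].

Old toposort: [0, 4, 1, 2, 3]
Added edge: 0->4
Position of 0 (0) < position of 4 (1). Old order still valid.
Run Kahn's algorithm (break ties by smallest node id):
  initial in-degrees: [0, 1, 1, 2, 1]
  ready (indeg=0): [0]
  pop 0: indeg[3]->1; indeg[4]->0 | ready=[4] | order so far=[0]
  pop 4: indeg[1]->0; indeg[2]->0; indeg[3]->0 | ready=[1, 2, 3] | order so far=[0, 4]
  pop 1: no out-edges | ready=[2, 3] | order so far=[0, 4, 1]
  pop 2: no out-edges | ready=[3] | order so far=[0, 4, 1, 2]
  pop 3: no out-edges | ready=[] | order so far=[0, 4, 1, 2, 3]
  Result: [0, 4, 1, 2, 3]

Answer: [0, 4, 1, 2, 3]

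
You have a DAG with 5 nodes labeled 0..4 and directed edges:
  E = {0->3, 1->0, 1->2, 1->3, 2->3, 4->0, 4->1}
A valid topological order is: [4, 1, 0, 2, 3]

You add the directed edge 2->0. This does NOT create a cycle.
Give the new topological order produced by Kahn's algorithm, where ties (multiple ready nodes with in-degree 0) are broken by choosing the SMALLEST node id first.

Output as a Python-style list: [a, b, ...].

Old toposort: [4, 1, 0, 2, 3]
Added edge: 2->0
Position of 2 (3) > position of 0 (2). Must reorder: 2 must now come before 0.
Run Kahn's algorithm (break ties by smallest node id):
  initial in-degrees: [3, 1, 1, 3, 0]
  ready (indeg=0): [4]
  pop 4: indeg[0]->2; indeg[1]->0 | ready=[1] | order so far=[4]
  pop 1: indeg[0]->1; indeg[2]->0; indeg[3]->2 | ready=[2] | order so far=[4, 1]
  pop 2: indeg[0]->0; indeg[3]->1 | ready=[0] | order so far=[4, 1, 2]
  pop 0: indeg[3]->0 | ready=[3] | order so far=[4, 1, 2, 0]
  pop 3: no out-edges | ready=[] | order so far=[4, 1, 2, 0, 3]
  Result: [4, 1, 2, 0, 3]

Answer: [4, 1, 2, 0, 3]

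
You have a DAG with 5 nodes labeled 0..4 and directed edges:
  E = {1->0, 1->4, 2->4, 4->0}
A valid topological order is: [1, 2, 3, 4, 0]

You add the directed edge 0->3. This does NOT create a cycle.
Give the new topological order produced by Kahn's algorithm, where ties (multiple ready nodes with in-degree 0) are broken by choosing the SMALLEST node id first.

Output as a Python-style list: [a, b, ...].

Old toposort: [1, 2, 3, 4, 0]
Added edge: 0->3
Position of 0 (4) > position of 3 (2). Must reorder: 0 must now come before 3.
Run Kahn's algorithm (break ties by smallest node id):
  initial in-degrees: [2, 0, 0, 1, 2]
  ready (indeg=0): [1, 2]
  pop 1: indeg[0]->1; indeg[4]->1 | ready=[2] | order so far=[1]
  pop 2: indeg[4]->0 | ready=[4] | order so far=[1, 2]
  pop 4: indeg[0]->0 | ready=[0] | order so far=[1, 2, 4]
  pop 0: indeg[3]->0 | ready=[3] | order so far=[1, 2, 4, 0]
  pop 3: no out-edges | ready=[] | order so far=[1, 2, 4, 0, 3]
  Result: [1, 2, 4, 0, 3]

Answer: [1, 2, 4, 0, 3]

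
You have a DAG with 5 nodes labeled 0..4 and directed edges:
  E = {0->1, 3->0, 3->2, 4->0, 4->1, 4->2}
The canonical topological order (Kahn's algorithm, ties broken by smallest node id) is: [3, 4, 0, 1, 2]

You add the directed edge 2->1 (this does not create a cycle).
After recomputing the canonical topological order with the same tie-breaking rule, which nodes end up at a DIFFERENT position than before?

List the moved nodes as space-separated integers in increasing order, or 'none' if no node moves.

Answer: 1 2

Derivation:
Old toposort: [3, 4, 0, 1, 2]
Added edge 2->1
Recompute Kahn (smallest-id tiebreak):
  initial in-degrees: [2, 3, 2, 0, 0]
  ready (indeg=0): [3, 4]
  pop 3: indeg[0]->1; indeg[2]->1 | ready=[4] | order so far=[3]
  pop 4: indeg[0]->0; indeg[1]->2; indeg[2]->0 | ready=[0, 2] | order so far=[3, 4]
  pop 0: indeg[1]->1 | ready=[2] | order so far=[3, 4, 0]
  pop 2: indeg[1]->0 | ready=[1] | order so far=[3, 4, 0, 2]
  pop 1: no out-edges | ready=[] | order so far=[3, 4, 0, 2, 1]
New canonical toposort: [3, 4, 0, 2, 1]
Compare positions:
  Node 0: index 2 -> 2 (same)
  Node 1: index 3 -> 4 (moved)
  Node 2: index 4 -> 3 (moved)
  Node 3: index 0 -> 0 (same)
  Node 4: index 1 -> 1 (same)
Nodes that changed position: 1 2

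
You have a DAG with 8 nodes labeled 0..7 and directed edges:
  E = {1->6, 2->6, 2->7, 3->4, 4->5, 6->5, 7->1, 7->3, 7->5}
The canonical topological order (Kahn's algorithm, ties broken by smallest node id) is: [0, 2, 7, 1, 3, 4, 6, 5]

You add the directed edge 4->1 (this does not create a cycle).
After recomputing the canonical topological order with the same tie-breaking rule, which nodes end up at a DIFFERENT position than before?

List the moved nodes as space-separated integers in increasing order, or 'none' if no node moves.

Old toposort: [0, 2, 7, 1, 3, 4, 6, 5]
Added edge 4->1
Recompute Kahn (smallest-id tiebreak):
  initial in-degrees: [0, 2, 0, 1, 1, 3, 2, 1]
  ready (indeg=0): [0, 2]
  pop 0: no out-edges | ready=[2] | order so far=[0]
  pop 2: indeg[6]->1; indeg[7]->0 | ready=[7] | order so far=[0, 2]
  pop 7: indeg[1]->1; indeg[3]->0; indeg[5]->2 | ready=[3] | order so far=[0, 2, 7]
  pop 3: indeg[4]->0 | ready=[4] | order so far=[0, 2, 7, 3]
  pop 4: indeg[1]->0; indeg[5]->1 | ready=[1] | order so far=[0, 2, 7, 3, 4]
  pop 1: indeg[6]->0 | ready=[6] | order so far=[0, 2, 7, 3, 4, 1]
  pop 6: indeg[5]->0 | ready=[5] | order so far=[0, 2, 7, 3, 4, 1, 6]
  pop 5: no out-edges | ready=[] | order so far=[0, 2, 7, 3, 4, 1, 6, 5]
New canonical toposort: [0, 2, 7, 3, 4, 1, 6, 5]
Compare positions:
  Node 0: index 0 -> 0 (same)
  Node 1: index 3 -> 5 (moved)
  Node 2: index 1 -> 1 (same)
  Node 3: index 4 -> 3 (moved)
  Node 4: index 5 -> 4 (moved)
  Node 5: index 7 -> 7 (same)
  Node 6: index 6 -> 6 (same)
  Node 7: index 2 -> 2 (same)
Nodes that changed position: 1 3 4

Answer: 1 3 4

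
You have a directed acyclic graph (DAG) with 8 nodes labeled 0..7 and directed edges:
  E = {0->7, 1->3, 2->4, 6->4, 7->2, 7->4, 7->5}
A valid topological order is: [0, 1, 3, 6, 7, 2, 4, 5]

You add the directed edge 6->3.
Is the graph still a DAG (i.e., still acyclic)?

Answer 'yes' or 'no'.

Given toposort: [0, 1, 3, 6, 7, 2, 4, 5]
Position of 6: index 3; position of 3: index 2
New edge 6->3: backward (u after v in old order)
Backward edge: old toposort is now invalid. Check if this creates a cycle.
Does 3 already reach 6? Reachable from 3: [3]. NO -> still a DAG (reorder needed).
Still a DAG? yes

Answer: yes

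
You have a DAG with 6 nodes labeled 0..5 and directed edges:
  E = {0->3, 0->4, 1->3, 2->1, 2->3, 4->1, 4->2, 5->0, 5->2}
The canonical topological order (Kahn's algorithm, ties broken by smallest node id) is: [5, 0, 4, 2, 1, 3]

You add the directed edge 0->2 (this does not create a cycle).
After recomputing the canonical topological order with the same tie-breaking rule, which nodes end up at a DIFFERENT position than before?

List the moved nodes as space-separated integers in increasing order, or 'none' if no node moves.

Old toposort: [5, 0, 4, 2, 1, 3]
Added edge 0->2
Recompute Kahn (smallest-id tiebreak):
  initial in-degrees: [1, 2, 3, 3, 1, 0]
  ready (indeg=0): [5]
  pop 5: indeg[0]->0; indeg[2]->2 | ready=[0] | order so far=[5]
  pop 0: indeg[2]->1; indeg[3]->2; indeg[4]->0 | ready=[4] | order so far=[5, 0]
  pop 4: indeg[1]->1; indeg[2]->0 | ready=[2] | order so far=[5, 0, 4]
  pop 2: indeg[1]->0; indeg[3]->1 | ready=[1] | order so far=[5, 0, 4, 2]
  pop 1: indeg[3]->0 | ready=[3] | order so far=[5, 0, 4, 2, 1]
  pop 3: no out-edges | ready=[] | order so far=[5, 0, 4, 2, 1, 3]
New canonical toposort: [5, 0, 4, 2, 1, 3]
Compare positions:
  Node 0: index 1 -> 1 (same)
  Node 1: index 4 -> 4 (same)
  Node 2: index 3 -> 3 (same)
  Node 3: index 5 -> 5 (same)
  Node 4: index 2 -> 2 (same)
  Node 5: index 0 -> 0 (same)
Nodes that changed position: none

Answer: none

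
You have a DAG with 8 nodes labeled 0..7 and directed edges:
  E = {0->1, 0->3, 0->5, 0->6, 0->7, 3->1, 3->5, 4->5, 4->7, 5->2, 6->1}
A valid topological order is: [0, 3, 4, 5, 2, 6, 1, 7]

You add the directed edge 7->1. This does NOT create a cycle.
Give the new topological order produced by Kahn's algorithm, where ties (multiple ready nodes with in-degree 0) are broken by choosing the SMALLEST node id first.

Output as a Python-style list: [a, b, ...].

Old toposort: [0, 3, 4, 5, 2, 6, 1, 7]
Added edge: 7->1
Position of 7 (7) > position of 1 (6). Must reorder: 7 must now come before 1.
Run Kahn's algorithm (break ties by smallest node id):
  initial in-degrees: [0, 4, 1, 1, 0, 3, 1, 2]
  ready (indeg=0): [0, 4]
  pop 0: indeg[1]->3; indeg[3]->0; indeg[5]->2; indeg[6]->0; indeg[7]->1 | ready=[3, 4, 6] | order so far=[0]
  pop 3: indeg[1]->2; indeg[5]->1 | ready=[4, 6] | order so far=[0, 3]
  pop 4: indeg[5]->0; indeg[7]->0 | ready=[5, 6, 7] | order so far=[0, 3, 4]
  pop 5: indeg[2]->0 | ready=[2, 6, 7] | order so far=[0, 3, 4, 5]
  pop 2: no out-edges | ready=[6, 7] | order so far=[0, 3, 4, 5, 2]
  pop 6: indeg[1]->1 | ready=[7] | order so far=[0, 3, 4, 5, 2, 6]
  pop 7: indeg[1]->0 | ready=[1] | order so far=[0, 3, 4, 5, 2, 6, 7]
  pop 1: no out-edges | ready=[] | order so far=[0, 3, 4, 5, 2, 6, 7, 1]
  Result: [0, 3, 4, 5, 2, 6, 7, 1]

Answer: [0, 3, 4, 5, 2, 6, 7, 1]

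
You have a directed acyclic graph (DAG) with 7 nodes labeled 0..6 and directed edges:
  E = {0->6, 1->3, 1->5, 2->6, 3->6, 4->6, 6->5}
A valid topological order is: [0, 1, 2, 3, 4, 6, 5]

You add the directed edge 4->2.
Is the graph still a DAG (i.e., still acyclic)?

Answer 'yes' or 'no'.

Given toposort: [0, 1, 2, 3, 4, 6, 5]
Position of 4: index 4; position of 2: index 2
New edge 4->2: backward (u after v in old order)
Backward edge: old toposort is now invalid. Check if this creates a cycle.
Does 2 already reach 4? Reachable from 2: [2, 5, 6]. NO -> still a DAG (reorder needed).
Still a DAG? yes

Answer: yes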